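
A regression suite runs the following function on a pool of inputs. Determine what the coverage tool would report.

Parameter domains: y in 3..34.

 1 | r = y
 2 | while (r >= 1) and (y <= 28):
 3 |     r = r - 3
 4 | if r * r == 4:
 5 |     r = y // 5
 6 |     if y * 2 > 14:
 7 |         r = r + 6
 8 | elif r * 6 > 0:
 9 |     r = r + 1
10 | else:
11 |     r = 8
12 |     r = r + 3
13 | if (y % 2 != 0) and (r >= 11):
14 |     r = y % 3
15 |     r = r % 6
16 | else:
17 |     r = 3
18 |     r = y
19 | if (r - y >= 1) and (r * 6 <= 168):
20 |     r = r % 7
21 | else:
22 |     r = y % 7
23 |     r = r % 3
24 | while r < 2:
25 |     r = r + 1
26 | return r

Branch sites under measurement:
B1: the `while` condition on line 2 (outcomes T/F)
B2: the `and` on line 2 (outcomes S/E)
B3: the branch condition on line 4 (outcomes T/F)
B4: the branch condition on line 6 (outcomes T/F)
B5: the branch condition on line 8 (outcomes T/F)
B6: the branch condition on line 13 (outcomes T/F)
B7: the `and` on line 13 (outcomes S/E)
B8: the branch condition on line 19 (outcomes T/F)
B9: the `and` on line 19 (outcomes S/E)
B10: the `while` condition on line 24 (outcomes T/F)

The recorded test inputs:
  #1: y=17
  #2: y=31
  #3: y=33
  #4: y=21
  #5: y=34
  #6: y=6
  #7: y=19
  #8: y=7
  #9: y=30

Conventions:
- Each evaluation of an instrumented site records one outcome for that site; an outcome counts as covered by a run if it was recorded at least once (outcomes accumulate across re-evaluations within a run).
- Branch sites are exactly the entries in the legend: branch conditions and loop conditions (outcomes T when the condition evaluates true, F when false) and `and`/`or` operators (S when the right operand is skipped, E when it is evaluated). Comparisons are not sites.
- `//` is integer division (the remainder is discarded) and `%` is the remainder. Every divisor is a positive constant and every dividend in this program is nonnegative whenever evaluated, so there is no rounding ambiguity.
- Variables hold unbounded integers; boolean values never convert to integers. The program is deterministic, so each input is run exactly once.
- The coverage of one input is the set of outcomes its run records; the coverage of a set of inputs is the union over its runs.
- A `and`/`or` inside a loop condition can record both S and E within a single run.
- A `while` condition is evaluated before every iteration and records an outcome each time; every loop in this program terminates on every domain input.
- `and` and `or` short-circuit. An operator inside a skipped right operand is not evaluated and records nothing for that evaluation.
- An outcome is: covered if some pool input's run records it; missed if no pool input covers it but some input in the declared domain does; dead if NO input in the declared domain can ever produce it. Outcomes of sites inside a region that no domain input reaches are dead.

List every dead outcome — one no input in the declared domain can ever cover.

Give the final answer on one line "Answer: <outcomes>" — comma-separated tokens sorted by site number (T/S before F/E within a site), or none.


exhaustive pass over the 32-input domain:
  B8=T: zero occurrences over every domain input -> dead
  B9=E: zero occurrences over every domain input -> dead
  reachable outcomes have witnesses, e.g. B1=T (e.g. y=3), B1=F (e.g. y=3), B2=S (e.g. y=3), B2=E (e.g. y=3)
Answer: B8=T, B9=E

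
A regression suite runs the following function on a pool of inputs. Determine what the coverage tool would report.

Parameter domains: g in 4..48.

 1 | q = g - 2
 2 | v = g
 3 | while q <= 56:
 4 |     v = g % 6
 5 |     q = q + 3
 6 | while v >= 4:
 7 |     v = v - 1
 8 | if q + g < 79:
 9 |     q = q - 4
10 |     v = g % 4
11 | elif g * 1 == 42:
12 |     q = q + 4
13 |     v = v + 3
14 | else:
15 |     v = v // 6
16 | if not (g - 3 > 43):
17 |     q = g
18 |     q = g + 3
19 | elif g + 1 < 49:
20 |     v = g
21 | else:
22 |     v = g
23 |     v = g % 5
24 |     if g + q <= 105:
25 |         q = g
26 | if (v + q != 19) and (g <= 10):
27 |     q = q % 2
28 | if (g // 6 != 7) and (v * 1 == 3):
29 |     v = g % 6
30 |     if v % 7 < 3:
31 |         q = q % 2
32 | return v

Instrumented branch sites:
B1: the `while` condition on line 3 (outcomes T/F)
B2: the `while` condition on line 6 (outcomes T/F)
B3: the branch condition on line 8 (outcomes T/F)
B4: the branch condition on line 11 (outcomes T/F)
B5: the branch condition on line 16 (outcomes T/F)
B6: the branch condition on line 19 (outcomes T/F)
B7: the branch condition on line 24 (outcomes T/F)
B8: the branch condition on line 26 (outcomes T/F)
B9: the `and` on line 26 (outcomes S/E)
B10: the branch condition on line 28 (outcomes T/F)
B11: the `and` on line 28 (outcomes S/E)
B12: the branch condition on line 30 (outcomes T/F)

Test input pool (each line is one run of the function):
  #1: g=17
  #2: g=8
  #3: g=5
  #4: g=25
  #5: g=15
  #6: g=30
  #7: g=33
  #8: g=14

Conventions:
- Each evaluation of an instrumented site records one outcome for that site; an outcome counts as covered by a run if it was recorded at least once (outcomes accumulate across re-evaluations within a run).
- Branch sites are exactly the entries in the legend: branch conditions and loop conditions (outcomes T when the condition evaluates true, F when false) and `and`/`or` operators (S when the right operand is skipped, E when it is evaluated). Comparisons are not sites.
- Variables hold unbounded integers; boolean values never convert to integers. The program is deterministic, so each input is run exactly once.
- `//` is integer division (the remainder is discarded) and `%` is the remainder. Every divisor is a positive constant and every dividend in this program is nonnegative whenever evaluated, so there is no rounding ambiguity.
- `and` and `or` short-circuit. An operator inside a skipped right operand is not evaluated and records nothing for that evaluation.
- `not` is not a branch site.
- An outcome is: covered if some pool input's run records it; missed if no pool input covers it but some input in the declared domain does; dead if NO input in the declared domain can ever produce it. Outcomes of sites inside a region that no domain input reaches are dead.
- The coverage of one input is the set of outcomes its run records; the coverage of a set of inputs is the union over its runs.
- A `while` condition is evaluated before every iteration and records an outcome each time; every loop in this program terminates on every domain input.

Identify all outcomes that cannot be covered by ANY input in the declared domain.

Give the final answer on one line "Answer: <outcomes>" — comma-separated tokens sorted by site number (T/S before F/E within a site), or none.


exhaustive pass over the 45-input domain:
  B7=T: no domain input ever produces it -> dead
  reachable outcomes have witnesses, e.g. B1=T (e.g. g=4), B1=F (e.g. g=4), B2=T (e.g. g=4), B2=F (e.g. g=4)
Answer: B7=T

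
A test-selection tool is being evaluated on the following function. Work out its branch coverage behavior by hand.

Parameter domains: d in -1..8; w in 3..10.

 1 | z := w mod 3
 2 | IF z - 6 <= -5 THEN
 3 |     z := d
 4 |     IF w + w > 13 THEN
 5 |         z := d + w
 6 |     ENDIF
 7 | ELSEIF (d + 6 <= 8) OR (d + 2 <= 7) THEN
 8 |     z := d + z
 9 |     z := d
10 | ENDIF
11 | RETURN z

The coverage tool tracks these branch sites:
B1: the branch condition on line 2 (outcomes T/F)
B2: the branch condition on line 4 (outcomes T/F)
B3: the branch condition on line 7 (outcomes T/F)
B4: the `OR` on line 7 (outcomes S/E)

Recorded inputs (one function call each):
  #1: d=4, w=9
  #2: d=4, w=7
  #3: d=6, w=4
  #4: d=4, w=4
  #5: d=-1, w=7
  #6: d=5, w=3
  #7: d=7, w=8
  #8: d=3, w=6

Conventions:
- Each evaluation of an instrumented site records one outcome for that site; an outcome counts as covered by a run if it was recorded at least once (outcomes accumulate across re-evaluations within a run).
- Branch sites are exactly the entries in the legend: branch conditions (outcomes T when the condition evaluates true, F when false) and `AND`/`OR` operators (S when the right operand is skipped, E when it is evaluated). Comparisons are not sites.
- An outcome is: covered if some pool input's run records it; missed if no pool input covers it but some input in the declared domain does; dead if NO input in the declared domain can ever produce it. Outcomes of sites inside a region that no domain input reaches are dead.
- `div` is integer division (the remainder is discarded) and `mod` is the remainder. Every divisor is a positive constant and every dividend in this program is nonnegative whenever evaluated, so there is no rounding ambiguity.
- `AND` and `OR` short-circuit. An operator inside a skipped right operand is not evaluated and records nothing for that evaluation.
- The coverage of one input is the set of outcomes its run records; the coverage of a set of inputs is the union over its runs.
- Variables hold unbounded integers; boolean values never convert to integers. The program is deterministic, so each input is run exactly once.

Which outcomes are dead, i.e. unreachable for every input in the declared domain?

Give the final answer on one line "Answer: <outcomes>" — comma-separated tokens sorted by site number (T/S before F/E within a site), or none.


sweeping the full domain (80 inputs) for each outcome:
  reachable outcomes have witnesses, e.g. B1=T (e.g. d=-1, w=3), B1=F (e.g. d=-1, w=5), B2=T (e.g. d=-1, w=7), B2=F (e.g. d=-1, w=3)
Answer: none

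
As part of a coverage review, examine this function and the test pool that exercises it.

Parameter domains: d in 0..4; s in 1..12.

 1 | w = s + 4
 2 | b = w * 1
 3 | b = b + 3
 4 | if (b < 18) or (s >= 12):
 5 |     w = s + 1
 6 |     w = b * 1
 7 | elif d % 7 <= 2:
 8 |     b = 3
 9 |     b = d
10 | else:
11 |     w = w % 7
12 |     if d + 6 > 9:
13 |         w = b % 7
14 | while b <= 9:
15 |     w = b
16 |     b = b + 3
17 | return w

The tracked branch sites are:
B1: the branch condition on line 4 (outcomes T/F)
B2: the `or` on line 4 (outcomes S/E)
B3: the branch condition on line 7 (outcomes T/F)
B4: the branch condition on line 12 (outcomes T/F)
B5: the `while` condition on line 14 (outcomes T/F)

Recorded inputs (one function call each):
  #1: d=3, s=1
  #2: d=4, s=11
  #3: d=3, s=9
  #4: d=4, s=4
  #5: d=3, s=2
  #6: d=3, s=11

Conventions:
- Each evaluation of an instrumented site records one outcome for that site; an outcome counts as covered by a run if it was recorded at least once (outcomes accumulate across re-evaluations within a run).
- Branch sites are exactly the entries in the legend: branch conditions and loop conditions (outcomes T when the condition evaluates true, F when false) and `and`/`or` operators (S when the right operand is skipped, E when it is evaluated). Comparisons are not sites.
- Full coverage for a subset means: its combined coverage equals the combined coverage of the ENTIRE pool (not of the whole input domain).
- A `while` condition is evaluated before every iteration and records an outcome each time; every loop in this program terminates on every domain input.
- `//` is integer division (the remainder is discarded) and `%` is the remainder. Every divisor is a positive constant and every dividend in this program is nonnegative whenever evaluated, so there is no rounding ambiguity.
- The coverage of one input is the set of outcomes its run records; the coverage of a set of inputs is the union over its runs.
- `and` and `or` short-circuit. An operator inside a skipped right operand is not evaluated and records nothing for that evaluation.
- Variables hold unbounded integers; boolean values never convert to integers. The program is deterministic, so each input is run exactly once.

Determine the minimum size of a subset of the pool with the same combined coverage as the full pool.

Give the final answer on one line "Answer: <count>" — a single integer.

run #1 (d=3, s=1) runs B2->S, B1->T, B5->T, B5->F; records B1=T, B2=S, B5=T, B5=F
run #2 (d=4, s=11) runs B2->E, B1->F, B3->F, B4->T, B5->F; records B1=F, B2=E, B3=F, B4=T, B5=F
run #3 (d=3, s=9) runs B2->S, B1->T, B5->F; records B1=T, B2=S, B5=F
run #4 (d=4, s=4) runs B2->S, B1->T, B5->F; records B1=T, B2=S, B5=F
run #5 (d=3, s=2) runs B2->S, B1->T, B5->T, B5->F; records B1=T, B2=S, B5=T, B5=F
run #6 (d=3, s=11) runs B2->E, B1->F, B3->F, B4->F, B5->F; records B1=F, B2=E, B3=F, B4=F, B5=F
the full pool covers 9 outcomes: B1=T, B1=F, B2=S, B2=E, B3=F, B4=T, B4=F, B5=T, B5=F
every size-1 subset falls short of the 9 outcomes (best: 5/9)
every size-2 subset falls short of the 9 outcomes (best: 8/9)
inputs {1, 2, 6} (size 3) cover everything; no size-3 subset with a lexicographically smaller index list covers all 9

Answer: 3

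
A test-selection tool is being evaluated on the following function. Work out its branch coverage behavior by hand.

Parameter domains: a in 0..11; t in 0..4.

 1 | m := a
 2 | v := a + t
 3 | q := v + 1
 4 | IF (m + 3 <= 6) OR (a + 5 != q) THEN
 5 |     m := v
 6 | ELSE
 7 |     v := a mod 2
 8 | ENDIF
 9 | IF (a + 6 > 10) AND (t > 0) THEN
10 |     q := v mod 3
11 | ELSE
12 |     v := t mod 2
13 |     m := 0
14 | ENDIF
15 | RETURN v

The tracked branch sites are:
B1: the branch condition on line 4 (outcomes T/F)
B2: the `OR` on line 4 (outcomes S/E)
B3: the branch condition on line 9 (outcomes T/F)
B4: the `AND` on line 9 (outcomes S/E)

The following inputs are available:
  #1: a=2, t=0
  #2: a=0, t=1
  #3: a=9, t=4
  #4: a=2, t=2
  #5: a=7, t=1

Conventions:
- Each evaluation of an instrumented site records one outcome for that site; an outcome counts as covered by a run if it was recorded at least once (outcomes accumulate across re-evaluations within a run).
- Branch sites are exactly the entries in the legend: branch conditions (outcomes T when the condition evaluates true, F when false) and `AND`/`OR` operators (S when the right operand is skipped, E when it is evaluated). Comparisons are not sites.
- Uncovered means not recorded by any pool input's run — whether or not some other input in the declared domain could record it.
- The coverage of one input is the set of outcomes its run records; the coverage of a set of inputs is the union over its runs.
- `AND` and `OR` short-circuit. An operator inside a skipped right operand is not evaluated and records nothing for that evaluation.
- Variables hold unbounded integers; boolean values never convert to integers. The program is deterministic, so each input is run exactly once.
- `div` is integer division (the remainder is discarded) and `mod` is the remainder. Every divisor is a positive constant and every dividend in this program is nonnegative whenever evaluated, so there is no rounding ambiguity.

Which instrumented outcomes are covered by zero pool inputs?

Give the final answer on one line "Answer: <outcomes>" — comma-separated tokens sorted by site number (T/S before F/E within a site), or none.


input #1, a=2, t=0: events B2->S, B1->T, B4->S, B3->F; outcomes B1=T, B2=S, B3=F, B4=S
input #2, a=0, t=1: events B2->S, B1->T, B4->S, B3->F; outcomes B1=T, B2=S, B3=F, B4=S
input #3, a=9, t=4: events B2->E, B1->F, B4->E, B3->T; outcomes B1=F, B2=E, B3=T, B4=E
input #4, a=2, t=2: events B2->S, B1->T, B4->S, B3->F; outcomes B1=T, B2=S, B3=F, B4=S
input #5, a=7, t=1: events B2->E, B1->T, B4->E, B3->T; outcomes B1=T, B2=E, B3=T, B4=E
union over the pool: B1=T, B1=F, B2=S, B2=E, B3=T, B3=F, B4=S, B4=E
uncovered (0 of 8): none
Answer: none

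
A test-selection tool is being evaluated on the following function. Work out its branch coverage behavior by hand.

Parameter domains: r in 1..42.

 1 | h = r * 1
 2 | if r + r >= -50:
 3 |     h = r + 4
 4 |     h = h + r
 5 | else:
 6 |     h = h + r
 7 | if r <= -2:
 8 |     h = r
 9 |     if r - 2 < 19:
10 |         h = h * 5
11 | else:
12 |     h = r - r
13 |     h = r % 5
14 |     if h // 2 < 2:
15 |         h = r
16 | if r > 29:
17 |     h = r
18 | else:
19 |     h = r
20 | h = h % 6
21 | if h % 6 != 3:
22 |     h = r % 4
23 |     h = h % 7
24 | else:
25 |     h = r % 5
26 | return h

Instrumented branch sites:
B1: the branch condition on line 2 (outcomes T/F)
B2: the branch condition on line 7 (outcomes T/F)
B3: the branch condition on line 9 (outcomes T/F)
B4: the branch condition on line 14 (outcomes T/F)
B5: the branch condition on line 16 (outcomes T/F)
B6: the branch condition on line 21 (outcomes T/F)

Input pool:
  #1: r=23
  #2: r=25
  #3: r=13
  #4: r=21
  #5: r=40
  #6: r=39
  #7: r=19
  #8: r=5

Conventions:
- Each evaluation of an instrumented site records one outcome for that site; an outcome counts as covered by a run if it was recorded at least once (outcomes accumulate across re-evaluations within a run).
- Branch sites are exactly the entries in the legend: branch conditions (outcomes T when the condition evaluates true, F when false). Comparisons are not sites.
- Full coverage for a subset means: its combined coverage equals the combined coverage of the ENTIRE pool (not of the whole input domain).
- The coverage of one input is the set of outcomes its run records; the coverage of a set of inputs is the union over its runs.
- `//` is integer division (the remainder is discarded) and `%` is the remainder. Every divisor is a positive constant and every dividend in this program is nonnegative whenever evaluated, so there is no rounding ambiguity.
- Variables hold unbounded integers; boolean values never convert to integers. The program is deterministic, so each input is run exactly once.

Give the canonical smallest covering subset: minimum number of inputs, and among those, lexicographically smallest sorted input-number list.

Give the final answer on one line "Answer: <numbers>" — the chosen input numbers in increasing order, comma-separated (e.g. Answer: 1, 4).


#1 (r=23) -> B1->T, B2->F, B4->T, B5->F, B6->T; covered: B1=T, B2=F, B4=T, B5=F, B6=T
#2 (r=25) -> B1->T, B2->F, B4->T, B5->F, B6->T; covered: B1=T, B2=F, B4=T, B5=F, B6=T
#3 (r=13) -> B1->T, B2->F, B4->T, B5->F, B6->T; covered: B1=T, B2=F, B4=T, B5=F, B6=T
#4 (r=21) -> B1->T, B2->F, B4->T, B5->F, B6->F; covered: B1=T, B2=F, B4=T, B5=F, B6=F
#5 (r=40) -> B1->T, B2->F, B4->T, B5->T, B6->T; covered: B1=T, B2=F, B4=T, B5=T, B6=T
#6 (r=39) -> B1->T, B2->F, B4->F, B5->T, B6->F; covered: B1=T, B2=F, B4=F, B5=T, B6=F
#7 (r=19) -> B1->T, B2->F, B4->F, B5->F, B6->T; covered: B1=T, B2=F, B4=F, B5=F, B6=T
#8 (r=5) -> B1->T, B2->F, B4->T, B5->F, B6->T; covered: B1=T, B2=F, B4=T, B5=F, B6=T
union over all inputs: B1=T, B2=F, B4=T, B4=F, B5=T, B5=F, B6=T, B6=F (8 outcomes)
no size-1 subset reaches all 8 outcomes (best union: 5/8)
size 2: inputs {1, 6} cover all 8 outcomes, and no lexicographically smaller subset of this size does
Answer: 1, 6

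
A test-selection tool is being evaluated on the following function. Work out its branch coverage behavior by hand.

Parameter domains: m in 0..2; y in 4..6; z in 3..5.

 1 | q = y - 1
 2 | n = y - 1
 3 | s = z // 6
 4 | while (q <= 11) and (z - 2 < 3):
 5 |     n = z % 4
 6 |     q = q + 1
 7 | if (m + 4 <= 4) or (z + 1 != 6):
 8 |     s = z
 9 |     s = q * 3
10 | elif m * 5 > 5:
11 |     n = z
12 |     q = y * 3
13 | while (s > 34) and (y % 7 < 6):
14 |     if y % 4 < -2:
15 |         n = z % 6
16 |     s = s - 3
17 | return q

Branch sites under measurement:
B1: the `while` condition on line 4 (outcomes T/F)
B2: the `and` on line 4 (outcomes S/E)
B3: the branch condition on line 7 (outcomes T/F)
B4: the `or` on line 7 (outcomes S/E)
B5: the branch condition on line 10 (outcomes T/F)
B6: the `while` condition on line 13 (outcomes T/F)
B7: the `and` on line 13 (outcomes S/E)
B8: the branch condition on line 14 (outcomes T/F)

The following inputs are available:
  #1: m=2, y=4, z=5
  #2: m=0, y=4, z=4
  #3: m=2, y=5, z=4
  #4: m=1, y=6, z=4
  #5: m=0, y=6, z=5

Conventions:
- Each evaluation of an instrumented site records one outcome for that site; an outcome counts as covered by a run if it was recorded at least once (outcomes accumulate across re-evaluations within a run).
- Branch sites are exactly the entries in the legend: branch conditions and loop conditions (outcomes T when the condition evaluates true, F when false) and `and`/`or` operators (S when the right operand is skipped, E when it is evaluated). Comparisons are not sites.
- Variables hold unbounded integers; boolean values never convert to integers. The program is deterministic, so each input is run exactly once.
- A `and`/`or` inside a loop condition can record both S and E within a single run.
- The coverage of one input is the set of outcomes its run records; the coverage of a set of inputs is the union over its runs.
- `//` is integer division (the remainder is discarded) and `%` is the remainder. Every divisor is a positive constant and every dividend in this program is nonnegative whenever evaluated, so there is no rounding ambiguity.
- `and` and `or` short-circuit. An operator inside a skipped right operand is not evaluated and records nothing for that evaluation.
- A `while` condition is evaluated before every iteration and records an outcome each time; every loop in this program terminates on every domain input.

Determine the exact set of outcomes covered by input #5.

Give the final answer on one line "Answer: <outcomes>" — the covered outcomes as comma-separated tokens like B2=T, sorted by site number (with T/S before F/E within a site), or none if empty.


Running input #5 (m=0, y=6, z=5), event by event:
  B2->E, B1->F, B4->S, B3->T, B7->S, B6->F
as a set, this run covers: B1=F, B2=E, B3=T, B4=S, B6=F, B7=S
Answer: B1=F, B2=E, B3=T, B4=S, B6=F, B7=S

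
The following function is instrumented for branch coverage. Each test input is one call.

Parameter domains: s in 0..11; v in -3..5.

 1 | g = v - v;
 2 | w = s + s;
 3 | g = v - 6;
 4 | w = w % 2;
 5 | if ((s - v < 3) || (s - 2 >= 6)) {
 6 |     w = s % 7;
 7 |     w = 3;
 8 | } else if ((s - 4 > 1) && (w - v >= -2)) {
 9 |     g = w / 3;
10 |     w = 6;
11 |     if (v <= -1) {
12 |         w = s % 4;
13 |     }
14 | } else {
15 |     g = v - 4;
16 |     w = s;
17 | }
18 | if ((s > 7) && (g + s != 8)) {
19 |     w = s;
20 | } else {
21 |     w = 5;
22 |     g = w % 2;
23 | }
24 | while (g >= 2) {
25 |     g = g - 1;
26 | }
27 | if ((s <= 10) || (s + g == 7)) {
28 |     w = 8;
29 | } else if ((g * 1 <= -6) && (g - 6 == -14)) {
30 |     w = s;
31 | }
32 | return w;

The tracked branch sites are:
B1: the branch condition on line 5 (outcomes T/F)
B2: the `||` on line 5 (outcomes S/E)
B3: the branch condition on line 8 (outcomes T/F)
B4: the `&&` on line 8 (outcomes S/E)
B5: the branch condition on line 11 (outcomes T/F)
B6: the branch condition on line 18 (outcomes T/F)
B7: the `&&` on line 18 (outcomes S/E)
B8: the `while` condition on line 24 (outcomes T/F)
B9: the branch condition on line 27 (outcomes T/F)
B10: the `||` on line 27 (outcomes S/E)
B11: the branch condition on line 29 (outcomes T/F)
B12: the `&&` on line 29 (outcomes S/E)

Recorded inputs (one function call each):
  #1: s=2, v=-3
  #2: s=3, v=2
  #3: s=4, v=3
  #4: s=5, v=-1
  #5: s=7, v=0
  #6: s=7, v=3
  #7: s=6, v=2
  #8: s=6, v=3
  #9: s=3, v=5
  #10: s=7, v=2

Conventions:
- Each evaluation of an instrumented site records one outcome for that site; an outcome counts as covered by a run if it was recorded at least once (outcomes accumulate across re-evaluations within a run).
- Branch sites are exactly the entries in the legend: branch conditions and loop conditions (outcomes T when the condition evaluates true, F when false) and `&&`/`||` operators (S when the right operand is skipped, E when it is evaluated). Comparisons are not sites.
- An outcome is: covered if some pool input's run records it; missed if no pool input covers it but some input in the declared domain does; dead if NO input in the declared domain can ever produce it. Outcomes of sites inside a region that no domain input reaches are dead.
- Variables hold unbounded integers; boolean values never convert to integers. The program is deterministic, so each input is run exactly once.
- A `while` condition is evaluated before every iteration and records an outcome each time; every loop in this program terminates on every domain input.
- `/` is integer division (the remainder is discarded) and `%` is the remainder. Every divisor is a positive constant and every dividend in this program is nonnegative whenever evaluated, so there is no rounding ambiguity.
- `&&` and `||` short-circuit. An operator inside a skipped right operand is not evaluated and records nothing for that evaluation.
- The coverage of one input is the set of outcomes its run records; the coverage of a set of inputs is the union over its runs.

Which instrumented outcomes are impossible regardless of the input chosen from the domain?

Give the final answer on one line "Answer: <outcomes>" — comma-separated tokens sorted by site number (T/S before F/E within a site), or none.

running all 108 domain inputs and tallying outcomes:
  B8=T: no domain input ever produces it -> dead
  reachable outcomes have witnesses, e.g. B1=T (e.g. s=0, v=-2), B1=F (e.g. s=0, v=-3), B2=S (e.g. s=0, v=-2), B2=E (e.g. s=0, v=-3)

Answer: B8=T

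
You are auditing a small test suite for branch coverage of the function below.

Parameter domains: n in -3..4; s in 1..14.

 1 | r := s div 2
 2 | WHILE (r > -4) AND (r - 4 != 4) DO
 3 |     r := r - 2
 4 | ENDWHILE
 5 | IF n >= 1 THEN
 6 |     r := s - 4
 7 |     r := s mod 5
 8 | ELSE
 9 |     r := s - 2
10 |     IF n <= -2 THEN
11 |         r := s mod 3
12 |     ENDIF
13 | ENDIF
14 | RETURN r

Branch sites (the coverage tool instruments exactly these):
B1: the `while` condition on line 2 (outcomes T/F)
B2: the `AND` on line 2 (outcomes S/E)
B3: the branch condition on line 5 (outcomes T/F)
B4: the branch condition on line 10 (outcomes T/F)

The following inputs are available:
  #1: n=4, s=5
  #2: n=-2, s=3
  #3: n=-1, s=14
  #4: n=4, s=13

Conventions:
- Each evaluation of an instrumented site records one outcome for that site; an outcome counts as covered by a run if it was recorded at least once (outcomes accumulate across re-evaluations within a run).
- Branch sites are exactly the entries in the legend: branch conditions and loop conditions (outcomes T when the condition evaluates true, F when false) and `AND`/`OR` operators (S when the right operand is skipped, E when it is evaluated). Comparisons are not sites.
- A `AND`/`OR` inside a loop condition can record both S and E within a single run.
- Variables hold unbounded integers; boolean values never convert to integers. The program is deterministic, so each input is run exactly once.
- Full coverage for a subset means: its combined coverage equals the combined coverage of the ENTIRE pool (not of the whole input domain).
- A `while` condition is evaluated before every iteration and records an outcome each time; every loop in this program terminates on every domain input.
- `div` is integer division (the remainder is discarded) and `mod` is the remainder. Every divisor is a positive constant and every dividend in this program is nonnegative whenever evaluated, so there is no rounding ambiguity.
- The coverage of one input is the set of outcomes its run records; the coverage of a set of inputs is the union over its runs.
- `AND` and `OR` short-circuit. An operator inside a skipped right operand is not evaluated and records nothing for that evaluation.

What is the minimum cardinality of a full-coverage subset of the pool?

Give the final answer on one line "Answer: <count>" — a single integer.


run #1 (n=4, s=5) records B1=T, B1=F, B2=S, B2=E, B3=T
run #2 (n=-2, s=3) records B1=T, B1=F, B2=S, B2=E, B3=F, B4=T
run #3 (n=-1, s=14) records B1=T, B1=F, B2=S, B2=E, B3=F, B4=F
run #4 (n=4, s=13) records B1=T, B1=F, B2=S, B2=E, B3=T
the full pool covers 8 outcomes: B1=T, B1=F, B2=S, B2=E, B3=T, B3=F, B4=T, B4=F
checked all size-1 subsets: none covers 8 outcomes (max 6/8)
checked all size-2 subsets: none covers 8 outcomes (max 7/8)
size 3: inputs {1, 2, 3} cover all 8 outcomes, and no lexicographically smaller subset of this size does
Answer: 3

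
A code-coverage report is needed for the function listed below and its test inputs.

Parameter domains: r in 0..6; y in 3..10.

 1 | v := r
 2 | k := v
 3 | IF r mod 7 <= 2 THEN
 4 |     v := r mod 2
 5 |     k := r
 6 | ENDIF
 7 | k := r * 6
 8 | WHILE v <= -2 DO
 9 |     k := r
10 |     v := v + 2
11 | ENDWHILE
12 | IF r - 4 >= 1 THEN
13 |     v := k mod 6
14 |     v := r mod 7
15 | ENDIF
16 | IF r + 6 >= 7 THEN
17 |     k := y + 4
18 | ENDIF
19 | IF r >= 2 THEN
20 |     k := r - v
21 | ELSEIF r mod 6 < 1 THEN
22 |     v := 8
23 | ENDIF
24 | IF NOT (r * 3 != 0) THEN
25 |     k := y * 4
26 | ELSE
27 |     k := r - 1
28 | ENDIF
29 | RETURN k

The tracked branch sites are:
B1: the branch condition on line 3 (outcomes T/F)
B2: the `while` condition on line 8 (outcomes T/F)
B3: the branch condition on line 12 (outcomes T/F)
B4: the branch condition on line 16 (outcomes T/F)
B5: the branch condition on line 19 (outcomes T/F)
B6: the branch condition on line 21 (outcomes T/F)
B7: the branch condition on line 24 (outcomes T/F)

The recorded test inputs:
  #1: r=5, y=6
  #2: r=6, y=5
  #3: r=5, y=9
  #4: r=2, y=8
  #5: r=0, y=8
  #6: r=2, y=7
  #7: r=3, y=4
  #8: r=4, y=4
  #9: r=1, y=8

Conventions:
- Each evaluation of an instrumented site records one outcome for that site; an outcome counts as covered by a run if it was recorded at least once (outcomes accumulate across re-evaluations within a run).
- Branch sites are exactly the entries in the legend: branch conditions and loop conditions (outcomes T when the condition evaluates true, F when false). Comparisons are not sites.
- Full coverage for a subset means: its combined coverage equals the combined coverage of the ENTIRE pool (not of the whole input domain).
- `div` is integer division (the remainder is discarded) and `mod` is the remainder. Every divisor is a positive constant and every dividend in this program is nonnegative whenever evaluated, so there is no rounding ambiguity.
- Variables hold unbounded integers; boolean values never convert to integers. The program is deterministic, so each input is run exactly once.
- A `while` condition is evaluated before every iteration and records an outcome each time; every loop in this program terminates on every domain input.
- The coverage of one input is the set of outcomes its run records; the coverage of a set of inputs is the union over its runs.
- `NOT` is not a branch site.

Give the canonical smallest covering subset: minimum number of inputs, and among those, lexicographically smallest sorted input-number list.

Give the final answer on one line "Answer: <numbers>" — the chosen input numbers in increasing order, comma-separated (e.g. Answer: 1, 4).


run #1 (r=5, y=6) runs B1->F, B2->F, B3->T, B4->T, B5->T, B7->F; records B1=F, B2=F, B3=T, B4=T, B5=T, B7=F
run #2 (r=6, y=5) runs B1->F, B2->F, B3->T, B4->T, B5->T, B7->F; records B1=F, B2=F, B3=T, B4=T, B5=T, B7=F
run #3 (r=5, y=9) runs B1->F, B2->F, B3->T, B4->T, B5->T, B7->F; records B1=F, B2=F, B3=T, B4=T, B5=T, B7=F
run #4 (r=2, y=8) runs B1->T, B2->F, B3->F, B4->T, B5->T, B7->F; records B1=T, B2=F, B3=F, B4=T, B5=T, B7=F
run #5 (r=0, y=8) runs B1->T, B2->F, B3->F, B4->F, B5->F, B6->T, B7->T; records B1=T, B2=F, B3=F, B4=F, B5=F, B6=T, B7=T
run #6 (r=2, y=7) runs B1->T, B2->F, B3->F, B4->T, B5->T, B7->F; records B1=T, B2=F, B3=F, B4=T, B5=T, B7=F
run #7 (r=3, y=4) runs B1->F, B2->F, B3->F, B4->T, B5->T, B7->F; records B1=F, B2=F, B3=F, B4=T, B5=T, B7=F
run #8 (r=4, y=4) runs B1->F, B2->F, B3->F, B4->T, B5->T, B7->F; records B1=F, B2=F, B3=F, B4=T, B5=T, B7=F
run #9 (r=1, y=8) runs B1->T, B2->F, B3->F, B4->T, B5->F, B6->F, B7->F; records B1=T, B2=F, B3=F, B4=T, B5=F, B6=F, B7=F
the full pool covers 13 outcomes: B1=T, B1=F, B2=F, B3=T, B3=F, B4=T, B4=F, B5=T, B5=F, B6=T, B6=F, B7=T, B7=F
checked all size-1 subsets: none covers 13 outcomes (max 7/13)
checked all size-2 subsets: none covers 13 outcomes (max 12/13)
size 3: inputs {1, 5, 9} cover all 13 outcomes, and no lexicographically smaller subset of this size does
Answer: 1, 5, 9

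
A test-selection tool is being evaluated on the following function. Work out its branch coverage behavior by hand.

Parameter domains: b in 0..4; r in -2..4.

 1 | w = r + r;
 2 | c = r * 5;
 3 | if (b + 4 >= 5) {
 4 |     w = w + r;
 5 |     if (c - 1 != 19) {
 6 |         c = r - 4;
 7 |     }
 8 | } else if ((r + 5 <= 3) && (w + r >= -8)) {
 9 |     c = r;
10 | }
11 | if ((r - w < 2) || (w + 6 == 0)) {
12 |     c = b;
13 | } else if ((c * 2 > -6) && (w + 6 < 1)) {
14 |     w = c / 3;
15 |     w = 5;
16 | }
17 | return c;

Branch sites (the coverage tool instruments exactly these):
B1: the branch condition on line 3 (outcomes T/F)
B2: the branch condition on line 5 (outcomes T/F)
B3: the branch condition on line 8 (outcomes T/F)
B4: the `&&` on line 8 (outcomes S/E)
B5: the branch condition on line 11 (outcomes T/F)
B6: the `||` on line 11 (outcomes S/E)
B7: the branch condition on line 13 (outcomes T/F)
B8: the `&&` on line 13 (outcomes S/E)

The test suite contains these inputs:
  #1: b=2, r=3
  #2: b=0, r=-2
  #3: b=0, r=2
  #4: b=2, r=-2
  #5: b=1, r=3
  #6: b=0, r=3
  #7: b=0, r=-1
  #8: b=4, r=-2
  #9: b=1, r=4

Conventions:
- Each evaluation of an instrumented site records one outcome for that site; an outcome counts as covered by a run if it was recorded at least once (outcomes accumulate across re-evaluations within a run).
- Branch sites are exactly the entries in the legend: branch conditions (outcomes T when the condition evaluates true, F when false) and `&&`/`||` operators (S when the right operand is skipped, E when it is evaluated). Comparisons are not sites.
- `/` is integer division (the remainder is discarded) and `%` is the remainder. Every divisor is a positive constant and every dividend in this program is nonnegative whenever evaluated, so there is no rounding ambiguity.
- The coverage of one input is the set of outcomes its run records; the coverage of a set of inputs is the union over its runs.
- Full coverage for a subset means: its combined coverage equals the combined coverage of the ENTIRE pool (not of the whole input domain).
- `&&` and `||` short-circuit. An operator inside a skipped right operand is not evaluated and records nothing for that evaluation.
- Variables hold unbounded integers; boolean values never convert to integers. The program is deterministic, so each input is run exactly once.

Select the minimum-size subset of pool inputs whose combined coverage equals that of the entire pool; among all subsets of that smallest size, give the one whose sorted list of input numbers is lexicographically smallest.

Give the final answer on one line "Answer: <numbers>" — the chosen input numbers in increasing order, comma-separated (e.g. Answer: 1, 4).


test 1 (b=2, r=3) hits B1=T, B2=T, B5=T, B6=S
test 2 (b=0, r=-2) hits B1=F, B3=T, B4=E, B5=F, B6=E, B7=F, B8=E
test 3 (b=0, r=2) hits B1=F, B3=F, B4=S, B5=T, B6=S
test 4 (b=2, r=-2) hits B1=T, B2=T, B5=T, B6=E
test 5 (b=1, r=3) hits B1=T, B2=T, B5=T, B6=S
test 6 (b=0, r=3) hits B1=F, B3=F, B4=S, B5=T, B6=S
test 7 (b=0, r=-1) hits B1=F, B3=F, B4=S, B5=T, B6=S
test 8 (b=4, r=-2) hits B1=T, B2=T, B5=T, B6=E
test 9 (b=1, r=4) hits B1=T, B2=F, B5=T, B6=S
together the pool reaches 14 outcomes: B1=T, B1=F, B2=T, B2=F, B3=T, B3=F, B4=S, B4=E, B5=T, B5=F, B6=S, B6=E, B7=F, B8=E
checked all size-1 subsets: none covers 14 outcomes (max 7/14)
checked all size-2 subsets: none covers 14 outcomes (max 11/14)
checked all size-3 subsets: none covers 14 outcomes (max 13/14)
at size 4, {1, 2, 3, 9} reaches all 14 outcomes; every lexicographically earlier size-4 subset fails
Answer: 1, 2, 3, 9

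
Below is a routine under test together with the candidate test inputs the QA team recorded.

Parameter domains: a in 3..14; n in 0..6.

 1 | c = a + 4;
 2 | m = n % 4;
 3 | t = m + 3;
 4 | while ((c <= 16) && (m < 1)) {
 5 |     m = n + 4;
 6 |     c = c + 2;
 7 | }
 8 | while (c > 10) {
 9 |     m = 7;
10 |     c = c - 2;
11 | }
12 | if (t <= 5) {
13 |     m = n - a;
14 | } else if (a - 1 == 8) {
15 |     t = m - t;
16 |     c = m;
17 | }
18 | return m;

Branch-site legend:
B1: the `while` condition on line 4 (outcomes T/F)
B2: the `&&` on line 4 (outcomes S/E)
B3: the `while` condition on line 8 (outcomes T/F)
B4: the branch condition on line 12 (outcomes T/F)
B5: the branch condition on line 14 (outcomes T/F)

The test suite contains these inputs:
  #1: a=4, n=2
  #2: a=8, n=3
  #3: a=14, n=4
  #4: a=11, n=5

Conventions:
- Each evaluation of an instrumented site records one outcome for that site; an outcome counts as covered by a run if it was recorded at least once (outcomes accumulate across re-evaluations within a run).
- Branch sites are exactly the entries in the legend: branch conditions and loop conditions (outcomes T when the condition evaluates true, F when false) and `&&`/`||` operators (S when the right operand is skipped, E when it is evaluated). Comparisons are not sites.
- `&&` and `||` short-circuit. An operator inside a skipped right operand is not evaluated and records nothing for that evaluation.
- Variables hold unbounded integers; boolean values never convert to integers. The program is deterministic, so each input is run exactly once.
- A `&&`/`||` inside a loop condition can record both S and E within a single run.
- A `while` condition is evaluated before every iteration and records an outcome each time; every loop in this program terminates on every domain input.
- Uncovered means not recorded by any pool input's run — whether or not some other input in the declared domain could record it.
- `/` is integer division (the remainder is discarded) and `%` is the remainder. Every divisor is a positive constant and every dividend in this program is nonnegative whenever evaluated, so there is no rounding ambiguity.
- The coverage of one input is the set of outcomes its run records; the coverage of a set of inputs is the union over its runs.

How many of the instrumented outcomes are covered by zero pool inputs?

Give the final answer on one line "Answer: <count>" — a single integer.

test 1 (a=4, n=2) hits B1=F, B2=E, B3=F, B4=T
test 2 (a=8, n=3) hits B1=F, B2=E, B3=T, B3=F, B4=F, B5=F
test 3 (a=14, n=4) hits B1=F, B2=S, B3=T, B3=F, B4=T
test 4 (a=11, n=5) hits B1=F, B2=E, B3=T, B3=F, B4=T
union over the pool: B1=F, B2=S, B2=E, B3=T, B3=F, B4=T, B4=F, B5=F
uncovered (2 of 10): B1=T, B5=T

Answer: 2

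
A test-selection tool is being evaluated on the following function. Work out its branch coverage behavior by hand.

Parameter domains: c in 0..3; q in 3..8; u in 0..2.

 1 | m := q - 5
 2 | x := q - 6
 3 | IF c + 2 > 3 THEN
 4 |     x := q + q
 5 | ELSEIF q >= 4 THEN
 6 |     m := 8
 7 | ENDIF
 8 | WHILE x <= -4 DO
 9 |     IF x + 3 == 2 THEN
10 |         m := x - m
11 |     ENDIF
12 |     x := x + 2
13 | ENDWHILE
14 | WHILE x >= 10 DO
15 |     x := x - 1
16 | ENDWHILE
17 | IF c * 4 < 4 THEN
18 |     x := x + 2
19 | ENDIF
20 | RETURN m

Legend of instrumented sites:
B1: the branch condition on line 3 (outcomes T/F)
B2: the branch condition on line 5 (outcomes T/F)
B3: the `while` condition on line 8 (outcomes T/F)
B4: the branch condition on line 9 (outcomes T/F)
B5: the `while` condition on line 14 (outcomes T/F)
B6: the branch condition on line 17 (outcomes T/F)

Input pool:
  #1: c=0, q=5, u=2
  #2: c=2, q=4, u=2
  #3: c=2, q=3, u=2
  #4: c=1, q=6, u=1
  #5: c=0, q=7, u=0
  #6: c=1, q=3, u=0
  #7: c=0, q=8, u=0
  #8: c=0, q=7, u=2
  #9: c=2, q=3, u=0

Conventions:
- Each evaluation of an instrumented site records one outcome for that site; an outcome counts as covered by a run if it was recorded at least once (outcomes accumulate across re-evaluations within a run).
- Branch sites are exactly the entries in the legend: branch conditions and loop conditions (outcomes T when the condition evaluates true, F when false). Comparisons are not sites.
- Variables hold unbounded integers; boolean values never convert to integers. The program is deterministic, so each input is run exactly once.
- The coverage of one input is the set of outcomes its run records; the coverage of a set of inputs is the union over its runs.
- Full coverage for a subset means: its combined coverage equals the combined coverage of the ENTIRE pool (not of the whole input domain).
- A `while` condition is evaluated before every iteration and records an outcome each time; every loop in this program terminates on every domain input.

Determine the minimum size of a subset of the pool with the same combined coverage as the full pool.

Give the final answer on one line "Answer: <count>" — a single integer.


input #1 (c=0, q=5, u=2): events B1->F, B2->T, B3->F, B5->F, B6->T; covers B1=F, B2=T, B3=F, B5=F, B6=T
input #2 (c=2, q=4, u=2): events B1->T, B3->F, B5->F, B6->F; covers B1=T, B3=F, B5=F, B6=F
input #3 (c=2, q=3, u=2): events B1->T, B3->F, B5->F, B6->F; covers B1=T, B3=F, B5=F, B6=F
input #4 (c=1, q=6, u=1): events B1->F, B2->T, B3->F, B5->F, B6->F; covers B1=F, B2=T, B3=F, B5=F, B6=F
input #5 (c=0, q=7, u=0): events B1->F, B2->T, B3->F, B5->F, B6->T; covers B1=F, B2=T, B3=F, B5=F, B6=T
input #6 (c=1, q=3, u=0): events B1->F, B2->F, B3->F, B5->F, B6->F; covers B1=F, B2=F, B3=F, B5=F, B6=F
input #7 (c=0, q=8, u=0): events B1->F, B2->T, B3->F, B5->F, B6->T; covers B1=F, B2=T, B3=F, B5=F, B6=T
input #8 (c=0, q=7, u=2): events B1->F, B2->T, B3->F, B5->F, B6->T; covers B1=F, B2=T, B3=F, B5=F, B6=T
input #9 (c=2, q=3, u=0): events B1->T, B3->F, B5->F, B6->F; covers B1=T, B3=F, B5=F, B6=F
pool-wide coverage (8 outcomes): B1=T, B1=F, B2=T, B2=F, B3=F, B5=F, B6=T, B6=F
size 1 is not enough: best union over all size-1 subsets is 5/8
size 2 is not enough: best union over all size-2 subsets is 7/8
the canonical winner is {1, 2, 6}: size 3, full 8-outcome coverage, earliest index list among size-3 covers
Answer: 3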